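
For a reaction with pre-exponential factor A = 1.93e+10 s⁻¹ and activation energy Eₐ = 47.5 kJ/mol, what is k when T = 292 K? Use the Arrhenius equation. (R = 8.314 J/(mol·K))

6.14e+01 s⁻¹

Step 1: Use the Arrhenius equation: k = A × exp(-Eₐ/RT)
Step 2: Convert Eₐ to J/mol: 47.5 kJ/mol = 47500 J/mol
Step 3: Calculate the exponent: -Eₐ/(RT) = -47500/(8.314 × 292) = -19.56594
Step 4: k = 1.93e+10 × exp(-19.56594)
Step 5: k = 1.93e+10 × 3.18141e-09 = 6.1401e+01 s⁻¹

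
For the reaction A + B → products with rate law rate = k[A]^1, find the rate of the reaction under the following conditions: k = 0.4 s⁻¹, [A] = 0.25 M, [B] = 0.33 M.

0.1 M/s

Step 1: The rate law is rate = k[A]^1
Step 2: Note that the rate does not depend on [B] (zero order in B).
Step 3: rate = 0.4 × (0.25)^1 = 0.1 M/s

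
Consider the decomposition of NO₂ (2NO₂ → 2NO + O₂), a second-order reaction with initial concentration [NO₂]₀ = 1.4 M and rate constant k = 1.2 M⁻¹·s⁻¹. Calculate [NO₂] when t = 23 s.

0.03532 M

Step 1: For a second-order reaction: 1/[NO₂] = 1/[NO₂]₀ + kt
Step 2: 1/[NO₂] = 1/1.4 + 1.2 × 23
Step 3: 1/[NO₂] = 0.7143 + 27.6 = 28.31
Step 4: [NO₂] = 1/28.31 = 0.03532 M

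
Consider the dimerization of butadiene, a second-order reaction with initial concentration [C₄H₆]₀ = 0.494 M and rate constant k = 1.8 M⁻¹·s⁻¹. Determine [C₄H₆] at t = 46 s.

0.01179 M

Step 1: For a second-order reaction: 1/[C₄H₆] = 1/[C₄H₆]₀ + kt
Step 2: 1/[C₄H₆] = 1/0.494 + 1.8 × 46
Step 3: 1/[C₄H₆] = 2.024 + 82.8 = 84.82
Step 4: [C₄H₆] = 1/84.82 = 0.01179 M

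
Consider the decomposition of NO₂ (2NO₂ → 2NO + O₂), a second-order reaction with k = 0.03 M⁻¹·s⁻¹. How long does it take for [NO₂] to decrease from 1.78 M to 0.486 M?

49.86 s

Step 1: For second-order: t = (1/[NO₂] - 1/[NO₂]₀)/k
Step 2: t = (1/0.486 - 1/1.78)/0.03
Step 3: t = (2.058 - 0.5618)/0.03
Step 4: t = 1.496/0.03 = 49.86 s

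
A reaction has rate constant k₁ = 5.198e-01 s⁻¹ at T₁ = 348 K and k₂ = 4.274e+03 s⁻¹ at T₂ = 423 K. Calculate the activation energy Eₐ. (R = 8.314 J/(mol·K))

147.1 kJ/mol

Step 1: Use the two-temperature Arrhenius form: ln(k₂/k₁) = -Eₐ/R × (1/T₂ - 1/T₁)
Step 2: ln(k₂/k₁) = ln(4.274e+03/5.198e-01) = ln(8222.39) = 9.01462
Step 3: 1/T₂ - 1/T₁ = 1/423 - 1/348 = -5.094970e-04 K⁻¹
Step 4: Eₐ = -R × ln(k₂/k₁) / (1/T₂ - 1/T₁) = -8.314 × 9.01462 / -5.094970e-04
Step 5: Eₐ = 1.4710e+05 J/mol = 147.1 kJ/mol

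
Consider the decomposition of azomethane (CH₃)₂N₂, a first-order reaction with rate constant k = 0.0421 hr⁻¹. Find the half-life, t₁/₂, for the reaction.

16.46 hr

Step 1: For a first-order reaction, t₁/₂ = ln(2)/k
Step 2: t₁/₂ = ln(2)/0.0421
Step 3: t₁/₂ = 0.6931/0.0421 = 16.46 hr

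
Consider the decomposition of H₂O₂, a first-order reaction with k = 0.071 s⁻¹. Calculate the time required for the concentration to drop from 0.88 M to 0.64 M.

4.485 s

Step 1: For first-order: t = ln([H₂O₂]₀/[H₂O₂])/k
Step 2: t = ln(0.88/0.64)/0.071
Step 3: t = ln(1.375)/0.071
Step 4: t = 0.3185/0.071 = 4.485 s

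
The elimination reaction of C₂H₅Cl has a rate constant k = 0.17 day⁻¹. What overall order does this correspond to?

first order (1)

Step 1: The units of k for an nth-order reaction are (concentration)^(1-n)·(time)⁻¹.
Step 2: Here k has units day⁻¹, so the concentration exponent is 0.
Step 3: 1 - n = 0 ⇒ n = 1. The reaction is first order.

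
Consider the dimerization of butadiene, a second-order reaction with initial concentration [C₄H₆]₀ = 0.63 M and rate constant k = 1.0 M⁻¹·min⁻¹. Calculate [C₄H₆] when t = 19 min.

0.04857 M

Step 1: For a second-order reaction: 1/[C₄H₆] = 1/[C₄H₆]₀ + kt
Step 2: 1/[C₄H₆] = 1/0.63 + 1.0 × 19
Step 3: 1/[C₄H₆] = 1.587 + 19 = 20.59
Step 4: [C₄H₆] = 1/20.59 = 0.04857 M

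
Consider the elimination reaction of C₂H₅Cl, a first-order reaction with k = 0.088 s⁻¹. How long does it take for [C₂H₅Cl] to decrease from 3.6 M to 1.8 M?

7.877 s

Step 1: For first-order: t = ln([C₂H₅Cl]₀/[C₂H₅Cl])/k
Step 2: t = ln(3.6/1.8)/0.088
Step 3: t = ln(2)/0.088
Step 4: t = 0.6931/0.088 = 7.877 s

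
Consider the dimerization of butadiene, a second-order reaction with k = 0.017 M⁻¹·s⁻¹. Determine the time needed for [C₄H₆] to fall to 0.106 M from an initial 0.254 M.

323.4 s

Step 1: For second-order: t = (1/[C₄H₆] - 1/[C₄H₆]₀)/k
Step 2: t = (1/0.106 - 1/0.254)/0.017
Step 3: t = (9.434 - 3.937)/0.017
Step 4: t = 5.497/0.017 = 323.4 s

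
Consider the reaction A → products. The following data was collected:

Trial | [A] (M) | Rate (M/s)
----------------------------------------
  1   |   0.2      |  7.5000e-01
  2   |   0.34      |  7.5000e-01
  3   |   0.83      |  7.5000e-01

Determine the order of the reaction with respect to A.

zeroth order (0)

Step 1: Compare trials - when concentration changes, rate stays constant.
Step 2: rate₂/rate₁ = 7.5000e-01/7.5000e-01 = 1
Step 3: [A]₂/[A]₁ = 0.34/0.2 = 1.7
Step 4: Since rate ratio ≈ (conc ratio)^0, the reaction is zeroth order.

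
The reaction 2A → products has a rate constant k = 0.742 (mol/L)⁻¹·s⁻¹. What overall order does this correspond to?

second order (2)

Step 1: The units of k for an nth-order reaction are (concentration)^(1-n)·(time)⁻¹.
Step 2: Here k has units (mol/L)⁻¹·s⁻¹, so the concentration exponent is -1.
Step 3: 1 - n = -1 ⇒ n = 2. The reaction is second order.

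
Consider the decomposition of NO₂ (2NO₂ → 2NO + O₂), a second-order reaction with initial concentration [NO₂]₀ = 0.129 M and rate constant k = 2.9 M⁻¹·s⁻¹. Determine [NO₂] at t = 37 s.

0.008692 M

Step 1: For a second-order reaction: 1/[NO₂] = 1/[NO₂]₀ + kt
Step 2: 1/[NO₂] = 1/0.129 + 2.9 × 37
Step 3: 1/[NO₂] = 7.752 + 107.3 = 115.1
Step 4: [NO₂] = 1/115.1 = 0.008692 M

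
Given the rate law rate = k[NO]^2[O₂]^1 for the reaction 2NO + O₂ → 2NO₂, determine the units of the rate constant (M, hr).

M⁻²·hr⁻¹

Step 1: Overall order = 2 + 1 = 3.
Step 2: rate has units M·hr⁻¹; [NO]^2[O₂]^1 has units M^3.
Step 3: k = rate/([NO]^2[O₂]^1), so units of k = M^(1-3)·hr⁻¹ = M⁻²·hr⁻¹.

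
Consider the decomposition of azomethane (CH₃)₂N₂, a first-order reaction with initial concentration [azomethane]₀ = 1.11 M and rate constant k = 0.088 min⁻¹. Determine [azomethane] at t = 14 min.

0.3238 M

Step 1: For a first-order reaction: [azomethane] = [azomethane]₀ × e^(-kt)
Step 2: [azomethane] = 1.11 × e^(-0.088 × 14)
Step 3: [azomethane] = 1.11 × e^(-1.232)
Step 4: [azomethane] = 1.11 × 0.291709 = 0.3238 M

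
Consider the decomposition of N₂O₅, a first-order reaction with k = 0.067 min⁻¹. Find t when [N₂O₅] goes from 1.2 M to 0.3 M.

20.69 min

Step 1: For first-order: t = ln([N₂O₅]₀/[N₂O₅])/k
Step 2: t = ln(1.2/0.3)/0.067
Step 3: t = ln(4)/0.067
Step 4: t = 1.386/0.067 = 20.69 min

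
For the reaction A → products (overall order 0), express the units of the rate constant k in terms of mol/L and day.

mol/L·day⁻¹

Step 1: For overall order n, rate = k × (concentration)^n.
Step 2: Rate has units mol/L·day⁻¹; concentration term has units (mol/L)^0.
Step 3: k = rate / (concentration)^n, so units of k = (mol/L)^(1-0)·day⁻¹ = mol/L·day⁻¹.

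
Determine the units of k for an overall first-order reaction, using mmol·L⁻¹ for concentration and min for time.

min⁻¹

Step 1: For overall order n, rate = k × (concentration)^n.
Step 2: Rate has units mmol·L⁻¹·min⁻¹; concentration term has units (mmol·L⁻¹)^1.
Step 3: k = rate / (concentration)^n, so units of k = (mmol·L⁻¹)^(1-1)·min⁻¹ = min⁻¹.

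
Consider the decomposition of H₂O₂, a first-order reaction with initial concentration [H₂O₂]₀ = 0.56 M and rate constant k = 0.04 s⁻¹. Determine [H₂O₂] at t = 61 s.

0.04881 M

Step 1: For a first-order reaction: [H₂O₂] = [H₂O₂]₀ × e^(-kt)
Step 2: [H₂O₂] = 0.56 × e^(-0.04 × 61)
Step 3: [H₂O₂] = 0.56 × e^(-2.44)
Step 4: [H₂O₂] = 0.56 × 0.0871609 = 0.04881 M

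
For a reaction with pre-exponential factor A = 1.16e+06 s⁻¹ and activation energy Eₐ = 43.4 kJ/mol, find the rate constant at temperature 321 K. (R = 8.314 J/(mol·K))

1.00e-01 s⁻¹

Step 1: Use the Arrhenius equation: k = A × exp(-Eₐ/RT)
Step 2: Convert Eₐ to J/mol: 43.4 kJ/mol = 43400 J/mol
Step 3: Calculate the exponent: -Eₐ/(RT) = -43400/(8.314 × 321) = -16.26203
Step 4: k = 1.16e+06 × exp(-16.26203)
Step 5: k = 1.16e+06 × 8.65945e-08 = 1.0045e-01 s⁻¹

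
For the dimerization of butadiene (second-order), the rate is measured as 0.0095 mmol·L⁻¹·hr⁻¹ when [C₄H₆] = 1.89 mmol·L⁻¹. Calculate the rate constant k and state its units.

0.00266 (mmol·L⁻¹)⁻¹·hr⁻¹

Step 1: rate = k[C₄H₆]^2, so k = rate / [C₄H₆]^2.
Step 2: k = 0.0095 / (1.89)^2 = 0.0095 / 3.572.
Step 3: k = 0.00266 (mmol·L⁻¹)⁻¹·hr⁻¹.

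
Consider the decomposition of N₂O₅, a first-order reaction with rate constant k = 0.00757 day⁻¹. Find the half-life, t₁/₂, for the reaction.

91.57 day

Step 1: For a first-order reaction, t₁/₂ = ln(2)/k
Step 2: t₁/₂ = ln(2)/0.00757
Step 3: t₁/₂ = 0.6931/0.00757 = 91.57 day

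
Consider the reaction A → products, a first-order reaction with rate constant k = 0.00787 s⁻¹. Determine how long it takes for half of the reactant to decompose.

88.07 s

Step 1: For a first-order reaction, t₁/₂ = ln(2)/k
Step 2: t₁/₂ = ln(2)/0.00787
Step 3: t₁/₂ = 0.6931/0.00787 = 88.07 s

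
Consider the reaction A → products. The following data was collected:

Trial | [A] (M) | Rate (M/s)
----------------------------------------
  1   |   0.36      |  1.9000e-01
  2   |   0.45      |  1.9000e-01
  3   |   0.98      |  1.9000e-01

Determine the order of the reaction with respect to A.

zeroth order (0)

Step 1: Compare trials - when concentration changes, rate stays constant.
Step 2: rate₂/rate₁ = 1.9000e-01/1.9000e-01 = 1
Step 3: [A]₂/[A]₁ = 0.45/0.36 = 1.25
Step 4: Since rate ratio ≈ (conc ratio)^0, the reaction is zeroth order.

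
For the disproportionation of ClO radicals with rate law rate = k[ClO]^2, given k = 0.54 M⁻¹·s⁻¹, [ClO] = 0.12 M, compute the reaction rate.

0.007776 M/s

Step 1: Identify the rate law: rate = k[ClO]^2
Step 2: Substitute values: rate = 0.54 × (0.12)^2
Step 3: Calculate: rate = 0.54 × 0.0144 = 0.007776 M/s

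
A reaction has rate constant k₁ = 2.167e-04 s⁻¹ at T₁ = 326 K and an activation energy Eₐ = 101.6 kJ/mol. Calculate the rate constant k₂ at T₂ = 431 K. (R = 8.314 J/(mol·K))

2.004e+00 s⁻¹

Step 1: Use the two-temperature Arrhenius form: ln(k₂/k₁) = -Eₐ/R × (1/T₂ - 1/T₁)
Step 2: Convert Eₐ to J/mol: 101.6 kJ/mol = 101600 J/mol
Step 3: 1/T₂ - 1/T₁ = 1/431 - 1/326 = -7.472990e-04 K⁻¹
Step 4: ln(k₂/k₁) = -101600/8.314 × -7.472990e-04 = 9.13226
Step 5: k₂ = k₁ × exp(9.13226) = 2.167e-04 × 9.24890e+03 = 2.004e+00 s⁻¹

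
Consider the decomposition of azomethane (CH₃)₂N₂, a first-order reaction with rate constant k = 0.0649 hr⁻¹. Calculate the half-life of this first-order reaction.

10.68 hr

Step 1: For a first-order reaction, t₁/₂ = ln(2)/k
Step 2: t₁/₂ = ln(2)/0.0649
Step 3: t₁/₂ = 0.6931/0.0649 = 10.68 hr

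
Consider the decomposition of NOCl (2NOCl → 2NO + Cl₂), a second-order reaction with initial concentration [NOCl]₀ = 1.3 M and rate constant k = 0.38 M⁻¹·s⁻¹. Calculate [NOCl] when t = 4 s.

0.4368 M

Step 1: For a second-order reaction: 1/[NOCl] = 1/[NOCl]₀ + kt
Step 2: 1/[NOCl] = 1/1.3 + 0.38 × 4
Step 3: 1/[NOCl] = 0.7692 + 1.52 = 2.289
Step 4: [NOCl] = 1/2.289 = 0.4368 M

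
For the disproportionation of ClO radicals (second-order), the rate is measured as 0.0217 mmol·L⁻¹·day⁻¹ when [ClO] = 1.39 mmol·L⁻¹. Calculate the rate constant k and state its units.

0.01123 (mmol·L⁻¹)⁻¹·day⁻¹

Step 1: rate = k[ClO]^2, so k = rate / [ClO]^2.
Step 2: k = 0.0217 / (1.39)^2 = 0.0217 / 1.932.
Step 3: k = 0.01123 (mmol·L⁻¹)⁻¹·day⁻¹.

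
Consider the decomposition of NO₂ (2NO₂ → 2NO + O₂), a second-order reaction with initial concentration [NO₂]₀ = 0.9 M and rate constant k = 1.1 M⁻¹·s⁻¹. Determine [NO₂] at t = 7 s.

0.1135 M

Step 1: For a second-order reaction: 1/[NO₂] = 1/[NO₂]₀ + kt
Step 2: 1/[NO₂] = 1/0.9 + 1.1 × 7
Step 3: 1/[NO₂] = 1.111 + 7.7 = 8.811
Step 4: [NO₂] = 1/8.811 = 0.1135 M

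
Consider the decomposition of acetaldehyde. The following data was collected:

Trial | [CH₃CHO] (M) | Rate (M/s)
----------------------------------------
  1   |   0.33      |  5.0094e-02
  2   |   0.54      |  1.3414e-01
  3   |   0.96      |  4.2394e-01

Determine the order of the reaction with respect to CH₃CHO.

second order (2)

Step 1: Compare trials to find order n where rate₂/rate₁ = ([CH₃CHO]₂/[CH₃CHO]₁)^n
Step 2: rate₂/rate₁ = 1.3414e-01/5.0094e-02 = 2.678
Step 3: [CH₃CHO]₂/[CH₃CHO]₁ = 0.54/0.33 = 1.636
Step 4: n = ln(2.678)/ln(1.636) = 2.00 ≈ 2
Step 5: The reaction is second order in CH₃CHO.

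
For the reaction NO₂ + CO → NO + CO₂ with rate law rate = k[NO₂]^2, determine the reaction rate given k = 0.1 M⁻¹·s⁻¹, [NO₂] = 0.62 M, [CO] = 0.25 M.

0.03844 M/s

Step 1: The rate law is rate = k[NO₂]^2
Step 2: Note that the rate does not depend on [CO] (zero order in CO).
Step 3: rate = 0.1 × (0.62)^2 = 0.03844 M/s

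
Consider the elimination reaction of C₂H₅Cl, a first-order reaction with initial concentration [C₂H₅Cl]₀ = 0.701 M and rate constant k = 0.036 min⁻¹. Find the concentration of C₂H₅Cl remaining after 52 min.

0.1078 M

Step 1: For a first-order reaction: [C₂H₅Cl] = [C₂H₅Cl]₀ × e^(-kt)
Step 2: [C₂H₅Cl] = 0.701 × e^(-0.036 × 52)
Step 3: [C₂H₅Cl] = 0.701 × e^(-1.872)
Step 4: [C₂H₅Cl] = 0.701 × 0.153816 = 0.1078 M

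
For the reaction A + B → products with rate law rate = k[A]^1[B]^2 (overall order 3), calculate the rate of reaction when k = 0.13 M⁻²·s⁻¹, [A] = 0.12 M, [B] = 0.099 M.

0.0001529 M/s

Step 1: The rate law is rate = k[A]^1[B]^2, overall order = 1+2 = 3
Step 2: Substitute values: rate = 0.13 × (0.12)^1 × (0.099)^2
Step 3: rate = 0.13 × 0.12 × 0.009801 = 0.000152896 M/s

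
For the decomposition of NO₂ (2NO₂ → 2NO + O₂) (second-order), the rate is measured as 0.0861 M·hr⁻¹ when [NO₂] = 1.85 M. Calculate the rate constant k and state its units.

0.02516 M⁻¹·hr⁻¹

Step 1: rate = k[NO₂]^2, so k = rate / [NO₂]^2.
Step 2: k = 0.0861 / (1.85)^2 = 0.0861 / 3.423.
Step 3: k = 0.02516 M⁻¹·hr⁻¹.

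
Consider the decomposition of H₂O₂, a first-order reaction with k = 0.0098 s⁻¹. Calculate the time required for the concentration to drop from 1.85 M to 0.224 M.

215.4 s

Step 1: For first-order: t = ln([H₂O₂]₀/[H₂O₂])/k
Step 2: t = ln(1.85/0.224)/0.0098
Step 3: t = ln(8.259)/0.0098
Step 4: t = 2.111/0.0098 = 215.4 s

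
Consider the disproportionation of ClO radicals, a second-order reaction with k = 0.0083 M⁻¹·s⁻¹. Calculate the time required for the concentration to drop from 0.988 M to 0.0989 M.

1096 s

Step 1: For second-order: t = (1/[ClO] - 1/[ClO]₀)/k
Step 2: t = (1/0.0989 - 1/0.988)/0.0083
Step 3: t = (10.11 - 1.012)/0.0083
Step 4: t = 9.099/0.0083 = 1096 s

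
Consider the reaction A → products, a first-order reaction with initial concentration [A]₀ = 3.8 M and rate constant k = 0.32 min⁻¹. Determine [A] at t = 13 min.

0.05931 M

Step 1: For a first-order reaction: [A] = [A]₀ × e^(-kt)
Step 2: [A] = 3.8 × e^(-0.32 × 13)
Step 3: [A] = 3.8 × e^(-4.16)
Step 4: [A] = 3.8 × 0.0156076 = 0.05931 M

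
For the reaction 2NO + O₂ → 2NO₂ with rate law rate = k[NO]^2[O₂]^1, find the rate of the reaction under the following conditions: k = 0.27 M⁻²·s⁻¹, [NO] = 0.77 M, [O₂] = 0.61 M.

0.09765 M/s

Step 1: The rate law is rate = k[NO]^2[O₂]^1
Step 2: Substitute: rate = 0.27 × (0.77)^2 × (0.61)^1
Step 3: rate = 0.27 × 0.5929 × 0.61 = 0.0976506 M/s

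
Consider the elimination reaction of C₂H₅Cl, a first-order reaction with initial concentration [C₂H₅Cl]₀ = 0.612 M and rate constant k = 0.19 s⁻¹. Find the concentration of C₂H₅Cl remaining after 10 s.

0.09154 M

Step 1: For a first-order reaction: [C₂H₅Cl] = [C₂H₅Cl]₀ × e^(-kt)
Step 2: [C₂H₅Cl] = 0.612 × e^(-0.19 × 10)
Step 3: [C₂H₅Cl] = 0.612 × e^(-1.9)
Step 4: [C₂H₅Cl] = 0.612 × 0.149569 = 0.09154 M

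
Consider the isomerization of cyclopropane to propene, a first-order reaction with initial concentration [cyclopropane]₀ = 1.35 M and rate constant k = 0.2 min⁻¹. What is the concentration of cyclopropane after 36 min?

0.001008 M

Step 1: For a first-order reaction: [cyclopropane] = [cyclopropane]₀ × e^(-kt)
Step 2: [cyclopropane] = 1.35 × e^(-0.2 × 36)
Step 3: [cyclopropane] = 1.35 × e^(-7.2)
Step 4: [cyclopropane] = 1.35 × 0.000746586 = 0.001008 M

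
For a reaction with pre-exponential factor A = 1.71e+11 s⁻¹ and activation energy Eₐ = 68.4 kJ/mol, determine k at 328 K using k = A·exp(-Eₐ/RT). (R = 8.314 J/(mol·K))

2.19e+00 s⁻¹

Step 1: Use the Arrhenius equation: k = A × exp(-Eₐ/RT)
Step 2: Convert Eₐ to J/mol: 68.4 kJ/mol = 68400 J/mol
Step 3: Calculate the exponent: -Eₐ/(RT) = -68400/(8.314 × 328) = -25.08258
Step 4: k = 1.71e+11 × exp(-25.08258)
Step 5: k = 1.71e+11 × 1.27872e-11 = 2.1866e+00 s⁻¹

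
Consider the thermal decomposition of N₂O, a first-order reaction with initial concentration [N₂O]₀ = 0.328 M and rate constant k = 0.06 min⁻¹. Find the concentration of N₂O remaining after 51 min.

0.01538 M

Step 1: For a first-order reaction: [N₂O] = [N₂O]₀ × e^(-kt)
Step 2: [N₂O] = 0.328 × e^(-0.06 × 51)
Step 3: [N₂O] = 0.328 × e^(-3.06)
Step 4: [N₂O] = 0.328 × 0.0468877 = 0.01538 M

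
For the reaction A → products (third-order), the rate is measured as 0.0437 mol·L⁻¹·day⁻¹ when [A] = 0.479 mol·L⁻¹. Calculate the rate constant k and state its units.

0.3976 (mol·L⁻¹)⁻²·day⁻¹

Step 1: rate = k[A]^3, so k = rate / [A]^3.
Step 2: k = 0.0437 / (0.479)^3 = 0.0437 / 0.1099.
Step 3: k = 0.3976 (mol·L⁻¹)⁻²·day⁻¹.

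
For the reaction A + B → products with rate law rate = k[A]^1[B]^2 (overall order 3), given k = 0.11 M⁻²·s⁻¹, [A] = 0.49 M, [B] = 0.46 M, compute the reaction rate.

0.01141 M/s

Step 1: The rate law is rate = k[A]^1[B]^2, overall order = 1+2 = 3
Step 2: Substitute values: rate = 0.11 × (0.49)^1 × (0.46)^2
Step 3: rate = 0.11 × 0.49 × 0.2116 = 0.0114052 M/s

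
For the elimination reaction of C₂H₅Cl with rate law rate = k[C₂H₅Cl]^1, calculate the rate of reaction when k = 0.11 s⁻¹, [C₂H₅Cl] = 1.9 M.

0.209 M/s

Step 1: Identify the rate law: rate = k[C₂H₅Cl]^1
Step 2: Substitute values: rate = 0.11 × (1.9)^1
Step 3: Calculate: rate = 0.11 × 1.9 = 0.209 M/s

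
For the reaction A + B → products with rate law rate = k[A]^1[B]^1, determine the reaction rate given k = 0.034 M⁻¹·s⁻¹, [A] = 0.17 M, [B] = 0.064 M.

0.0003699 M/s

Step 1: The rate law is rate = k[A]^1[B]^1
Step 2: Substitute: rate = 0.034 × (0.17)^1 × (0.064)^1
Step 3: rate = 0.034 × 0.17 × 0.064 = 0.00036992 M/s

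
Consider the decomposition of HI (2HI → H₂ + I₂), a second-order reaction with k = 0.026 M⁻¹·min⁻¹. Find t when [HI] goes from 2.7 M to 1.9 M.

5.998 min

Step 1: For second-order: t = (1/[HI] - 1/[HI]₀)/k
Step 2: t = (1/1.9 - 1/2.7)/0.026
Step 3: t = (0.5263 - 0.3704)/0.026
Step 4: t = 0.1559/0.026 = 5.998 min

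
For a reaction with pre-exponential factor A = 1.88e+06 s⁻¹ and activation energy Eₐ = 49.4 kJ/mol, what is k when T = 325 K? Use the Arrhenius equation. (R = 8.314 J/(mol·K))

2.16e-02 s⁻¹

Step 1: Use the Arrhenius equation: k = A × exp(-Eₐ/RT)
Step 2: Convert Eₐ to J/mol: 49.4 kJ/mol = 49400 J/mol
Step 3: Calculate the exponent: -Eₐ/(RT) = -49400/(8.314 × 325) = -18.28242
Step 4: k = 1.88e+06 × exp(-18.28242)
Step 5: k = 1.88e+06 × 1.14827e-08 = 2.1587e-02 s⁻¹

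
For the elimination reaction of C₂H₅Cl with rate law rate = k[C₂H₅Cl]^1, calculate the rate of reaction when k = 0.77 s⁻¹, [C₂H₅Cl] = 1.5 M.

1.155 M/s

Step 1: Identify the rate law: rate = k[C₂H₅Cl]^1
Step 2: Substitute values: rate = 0.77 × (1.5)^1
Step 3: Calculate: rate = 0.77 × 1.5 = 1.155 M/s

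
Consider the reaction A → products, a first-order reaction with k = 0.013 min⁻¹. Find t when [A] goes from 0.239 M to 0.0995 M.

67.41 min

Step 1: For first-order: t = ln([A]₀/[A])/k
Step 2: t = ln(0.239/0.0995)/0.013
Step 3: t = ln(2.402)/0.013
Step 4: t = 0.8763/0.013 = 67.41 min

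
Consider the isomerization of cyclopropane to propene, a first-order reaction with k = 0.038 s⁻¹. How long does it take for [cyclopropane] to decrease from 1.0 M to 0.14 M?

51.74 s

Step 1: For first-order: t = ln([cyclopropane]₀/[cyclopropane])/k
Step 2: t = ln(1.0/0.14)/0.038
Step 3: t = ln(7.143)/0.038
Step 4: t = 1.966/0.038 = 51.74 s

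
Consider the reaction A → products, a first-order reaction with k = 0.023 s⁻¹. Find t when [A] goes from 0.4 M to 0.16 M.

39.84 s

Step 1: For first-order: t = ln([A]₀/[A])/k
Step 2: t = ln(0.4/0.16)/0.023
Step 3: t = ln(2.5)/0.023
Step 4: t = 0.9163/0.023 = 39.84 s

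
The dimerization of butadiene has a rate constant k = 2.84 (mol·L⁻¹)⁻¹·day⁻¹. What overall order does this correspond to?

second order (2)

Step 1: The units of k for an nth-order reaction are (concentration)^(1-n)·(time)⁻¹.
Step 2: Here k has units (mol·L⁻¹)⁻¹·day⁻¹, so the concentration exponent is -1.
Step 3: 1 - n = -1 ⇒ n = 2. The reaction is second order.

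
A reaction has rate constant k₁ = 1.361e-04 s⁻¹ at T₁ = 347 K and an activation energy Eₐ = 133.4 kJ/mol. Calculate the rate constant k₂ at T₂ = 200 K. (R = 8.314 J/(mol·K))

2.365e-19 s⁻¹

Step 1: Use the two-temperature Arrhenius form: ln(k₂/k₁) = -Eₐ/R × (1/T₂ - 1/T₁)
Step 2: Convert Eₐ to J/mol: 133.4 kJ/mol = 133400 J/mol
Step 3: 1/T₂ - 1/T₁ = 1/200 - 1/347 = 2.118156e-03 K⁻¹
Step 4: ln(k₂/k₁) = -133400/8.314 × 2.118156e-03 = -33.98629
Step 5: k₂ = k₁ × exp(-33.98629) = 1.361e-04 × 1.73757e-15 = 2.365e-19 s⁻¹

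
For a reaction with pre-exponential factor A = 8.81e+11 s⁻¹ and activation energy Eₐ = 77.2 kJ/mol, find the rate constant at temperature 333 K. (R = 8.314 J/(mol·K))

6.84e-01 s⁻¹

Step 1: Use the Arrhenius equation: k = A × exp(-Eₐ/RT)
Step 2: Convert Eₐ to J/mol: 77.2 kJ/mol = 77200 J/mol
Step 3: Calculate the exponent: -Eₐ/(RT) = -77200/(8.314 × 333) = -27.88451
Step 4: k = 8.81e+11 × exp(-27.88451)
Step 5: k = 8.81e+11 × 7.76088e-13 = 6.8373e-01 s⁻¹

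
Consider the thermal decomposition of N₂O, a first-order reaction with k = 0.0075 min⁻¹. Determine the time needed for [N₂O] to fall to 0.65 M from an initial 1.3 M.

92.42 min

Step 1: For first-order: t = ln([N₂O]₀/[N₂O])/k
Step 2: t = ln(1.3/0.65)/0.0075
Step 3: t = ln(2)/0.0075
Step 4: t = 0.6931/0.0075 = 92.42 min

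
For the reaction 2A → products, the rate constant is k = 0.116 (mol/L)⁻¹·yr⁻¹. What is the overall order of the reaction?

second order (2)

Step 1: The units of k for an nth-order reaction are (concentration)^(1-n)·(time)⁻¹.
Step 2: Here k has units (mol/L)⁻¹·yr⁻¹, so the concentration exponent is -1.
Step 3: 1 - n = -1 ⇒ n = 2. The reaction is second order.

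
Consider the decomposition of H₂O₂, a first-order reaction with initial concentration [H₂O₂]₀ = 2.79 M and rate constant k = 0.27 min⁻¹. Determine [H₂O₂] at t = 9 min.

0.2456 M

Step 1: For a first-order reaction: [H₂O₂] = [H₂O₂]₀ × e^(-kt)
Step 2: [H₂O₂] = 2.79 × e^(-0.27 × 9)
Step 3: [H₂O₂] = 2.79 × e^(-2.43)
Step 4: [H₂O₂] = 2.79 × 0.0880368 = 0.2456 M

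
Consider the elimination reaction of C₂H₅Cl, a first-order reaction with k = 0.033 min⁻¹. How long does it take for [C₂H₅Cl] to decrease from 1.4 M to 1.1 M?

7.308 min

Step 1: For first-order: t = ln([C₂H₅Cl]₀/[C₂H₅Cl])/k
Step 2: t = ln(1.4/1.1)/0.033
Step 3: t = ln(1.273)/0.033
Step 4: t = 0.2412/0.033 = 7.308 min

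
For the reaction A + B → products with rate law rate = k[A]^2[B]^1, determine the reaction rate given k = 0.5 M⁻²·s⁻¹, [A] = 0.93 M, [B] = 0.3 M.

0.1297 M/s

Step 1: The rate law is rate = k[A]^2[B]^1
Step 2: Substitute: rate = 0.5 × (0.93)^2 × (0.3)^1
Step 3: rate = 0.5 × 0.8649 × 0.3 = 0.129735 M/s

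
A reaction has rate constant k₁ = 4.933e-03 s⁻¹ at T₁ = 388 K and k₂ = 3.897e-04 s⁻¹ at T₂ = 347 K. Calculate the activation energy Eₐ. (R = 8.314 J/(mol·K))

69.3 kJ/mol

Step 1: Use the two-temperature Arrhenius form: ln(k₂/k₁) = -Eₐ/R × (1/T₂ - 1/T₁)
Step 2: ln(k₂/k₁) = ln(3.897e-04/4.933e-03) = ln(0.0789986) = -2.53833
Step 3: 1/T₂ - 1/T₁ = 1/347 - 1/388 = 3.045248e-04 K⁻¹
Step 4: Eₐ = -R × ln(k₂/k₁) / (1/T₂ - 1/T₁) = -8.314 × -2.53833 / 3.045248e-04
Step 5: Eₐ = 6.9300e+04 J/mol = 69.3 kJ/mol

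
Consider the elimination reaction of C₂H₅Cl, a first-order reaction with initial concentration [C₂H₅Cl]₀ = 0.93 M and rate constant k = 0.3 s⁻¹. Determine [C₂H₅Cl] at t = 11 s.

0.0343 M

Step 1: For a first-order reaction: [C₂H₅Cl] = [C₂H₅Cl]₀ × e^(-kt)
Step 2: [C₂H₅Cl] = 0.93 × e^(-0.3 × 11)
Step 3: [C₂H₅Cl] = 0.93 × e^(-3.3)
Step 4: [C₂H₅Cl] = 0.93 × 0.0368832 = 0.0343 M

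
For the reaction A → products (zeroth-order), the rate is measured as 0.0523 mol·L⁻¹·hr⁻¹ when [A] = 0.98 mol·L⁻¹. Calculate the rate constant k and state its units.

0.0523 mol·L⁻¹·hr⁻¹

Step 1: For a zeroth-order reaction, rate = k (independent of concentration).
Step 2: k = rate = 0.0523 mol·L⁻¹·hr⁻¹.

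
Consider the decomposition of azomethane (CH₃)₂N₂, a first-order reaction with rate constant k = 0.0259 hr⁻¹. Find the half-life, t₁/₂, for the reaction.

26.76 hr

Step 1: For a first-order reaction, t₁/₂ = ln(2)/k
Step 2: t₁/₂ = ln(2)/0.0259
Step 3: t₁/₂ = 0.6931/0.0259 = 26.76 hr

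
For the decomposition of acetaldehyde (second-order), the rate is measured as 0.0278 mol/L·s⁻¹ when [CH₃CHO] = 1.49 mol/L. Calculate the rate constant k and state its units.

0.01252 (mol/L)⁻¹·s⁻¹

Step 1: rate = k[CH₃CHO]^2, so k = rate / [CH₃CHO]^2.
Step 2: k = 0.0278 / (1.49)^2 = 0.0278 / 2.22.
Step 3: k = 0.01252 (mol/L)⁻¹·s⁻¹.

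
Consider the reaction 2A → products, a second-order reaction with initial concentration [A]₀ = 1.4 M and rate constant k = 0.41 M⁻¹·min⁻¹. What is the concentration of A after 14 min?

0.1549 M

Step 1: For a second-order reaction: 1/[A] = 1/[A]₀ + kt
Step 2: 1/[A] = 1/1.4 + 0.41 × 14
Step 3: 1/[A] = 0.7143 + 5.74 = 6.454
Step 4: [A] = 1/6.454 = 0.1549 M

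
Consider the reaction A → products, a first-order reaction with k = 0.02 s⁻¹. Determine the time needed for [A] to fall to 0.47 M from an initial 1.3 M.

50.87 s

Step 1: For first-order: t = ln([A]₀/[A])/k
Step 2: t = ln(1.3/0.47)/0.02
Step 3: t = ln(2.766)/0.02
Step 4: t = 1.017/0.02 = 50.87 s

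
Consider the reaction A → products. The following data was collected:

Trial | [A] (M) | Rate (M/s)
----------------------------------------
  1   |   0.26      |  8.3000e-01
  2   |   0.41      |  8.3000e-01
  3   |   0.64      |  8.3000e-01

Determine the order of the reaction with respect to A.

zeroth order (0)

Step 1: Compare trials - when concentration changes, rate stays constant.
Step 2: rate₂/rate₁ = 8.3000e-01/8.3000e-01 = 1
Step 3: [A]₂/[A]₁ = 0.41/0.26 = 1.577
Step 4: Since rate ratio ≈ (conc ratio)^0, the reaction is zeroth order.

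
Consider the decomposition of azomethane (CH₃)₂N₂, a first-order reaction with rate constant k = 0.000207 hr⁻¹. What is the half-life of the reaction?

3349 hr

Step 1: For a first-order reaction, t₁/₂ = ln(2)/k
Step 2: t₁/₂ = ln(2)/0.000207
Step 3: t₁/₂ = 0.6931/0.000207 = 3349 hr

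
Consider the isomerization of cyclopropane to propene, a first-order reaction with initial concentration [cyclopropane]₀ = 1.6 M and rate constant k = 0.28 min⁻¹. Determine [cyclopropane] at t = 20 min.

0.005917 M

Step 1: For a first-order reaction: [cyclopropane] = [cyclopropane]₀ × e^(-kt)
Step 2: [cyclopropane] = 1.6 × e^(-0.28 × 20)
Step 3: [cyclopropane] = 1.6 × e^(-5.6)
Step 4: [cyclopropane] = 1.6 × 0.00369786 = 0.005917 M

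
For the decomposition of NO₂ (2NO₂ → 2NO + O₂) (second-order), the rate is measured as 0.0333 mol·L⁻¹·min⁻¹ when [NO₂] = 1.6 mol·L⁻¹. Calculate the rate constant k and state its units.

0.01301 (mol·L⁻¹)⁻¹·min⁻¹

Step 1: rate = k[NO₂]^2, so k = rate / [NO₂]^2.
Step 2: k = 0.0333 / (1.6)^2 = 0.0333 / 2.56.
Step 3: k = 0.01301 (mol·L⁻¹)⁻¹·min⁻¹.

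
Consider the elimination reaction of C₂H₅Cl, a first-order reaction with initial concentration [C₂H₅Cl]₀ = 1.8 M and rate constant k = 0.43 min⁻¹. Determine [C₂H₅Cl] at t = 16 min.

0.001851 M

Step 1: For a first-order reaction: [C₂H₅Cl] = [C₂H₅Cl]₀ × e^(-kt)
Step 2: [C₂H₅Cl] = 1.8 × e^(-0.43 × 16)
Step 3: [C₂H₅Cl] = 1.8 × e^(-6.88)
Step 4: [C₂H₅Cl] = 1.8 × 0.00102814 = 0.001851 M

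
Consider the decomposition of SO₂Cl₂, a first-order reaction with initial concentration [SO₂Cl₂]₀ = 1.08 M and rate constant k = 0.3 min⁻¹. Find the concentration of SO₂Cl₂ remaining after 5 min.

0.241 M

Step 1: For a first-order reaction: [SO₂Cl₂] = [SO₂Cl₂]₀ × e^(-kt)
Step 2: [SO₂Cl₂] = 1.08 × e^(-0.3 × 5)
Step 3: [SO₂Cl₂] = 1.08 × e^(-1.5)
Step 4: [SO₂Cl₂] = 1.08 × 0.22313 = 0.241 M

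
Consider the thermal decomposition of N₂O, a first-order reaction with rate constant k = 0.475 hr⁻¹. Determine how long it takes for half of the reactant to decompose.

1.459 hr

Step 1: For a first-order reaction, t₁/₂ = ln(2)/k
Step 2: t₁/₂ = ln(2)/0.475
Step 3: t₁/₂ = 0.6931/0.475 = 1.459 hr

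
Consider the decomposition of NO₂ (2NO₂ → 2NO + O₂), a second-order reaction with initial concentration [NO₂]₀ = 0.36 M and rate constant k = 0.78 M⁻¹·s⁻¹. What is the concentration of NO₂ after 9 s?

0.1021 M

Step 1: For a second-order reaction: 1/[NO₂] = 1/[NO₂]₀ + kt
Step 2: 1/[NO₂] = 1/0.36 + 0.78 × 9
Step 3: 1/[NO₂] = 2.778 + 7.02 = 9.798
Step 4: [NO₂] = 1/9.798 = 0.1021 M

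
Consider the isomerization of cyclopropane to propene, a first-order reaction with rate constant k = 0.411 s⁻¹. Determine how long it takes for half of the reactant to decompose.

1.686 s

Step 1: For a first-order reaction, t₁/₂ = ln(2)/k
Step 2: t₁/₂ = ln(2)/0.411
Step 3: t₁/₂ = 0.6931/0.411 = 1.686 s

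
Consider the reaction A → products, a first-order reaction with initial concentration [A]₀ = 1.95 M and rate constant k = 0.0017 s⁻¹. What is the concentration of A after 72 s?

1.725 M

Step 1: For a first-order reaction: [A] = [A]₀ × e^(-kt)
Step 2: [A] = 1.95 × e^(-0.0017 × 72)
Step 3: [A] = 1.95 × e^(-0.1224)
Step 4: [A] = 1.95 × 0.884794 = 1.725 M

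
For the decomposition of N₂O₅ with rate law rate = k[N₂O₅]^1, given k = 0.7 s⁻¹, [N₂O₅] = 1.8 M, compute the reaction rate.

1.26 M/s

Step 1: Identify the rate law: rate = k[N₂O₅]^1
Step 2: Substitute values: rate = 0.7 × (1.8)^1
Step 3: Calculate: rate = 0.7 × 1.8 = 1.26 M/s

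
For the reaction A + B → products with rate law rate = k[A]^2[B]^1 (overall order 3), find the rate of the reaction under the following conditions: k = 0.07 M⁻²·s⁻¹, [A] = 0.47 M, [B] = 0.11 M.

0.001701 M/s

Step 1: The rate law is rate = k[A]^2[B]^1, overall order = 2+1 = 3
Step 2: Substitute values: rate = 0.07 × (0.47)^2 × (0.11)^1
Step 3: rate = 0.07 × 0.2209 × 0.11 = 0.00170093 M/s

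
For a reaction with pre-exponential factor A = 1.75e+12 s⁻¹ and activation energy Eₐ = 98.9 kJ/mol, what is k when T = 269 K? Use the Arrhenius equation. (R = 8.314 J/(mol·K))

1.09e-07 s⁻¹

Step 1: Use the Arrhenius equation: k = A × exp(-Eₐ/RT)
Step 2: Convert Eₐ to J/mol: 98.9 kJ/mol = 98900 J/mol
Step 3: Calculate the exponent: -Eₐ/(RT) = -98900/(8.314 × 269) = -44.22155
Step 4: k = 1.75e+12 × exp(-44.22155)
Step 5: k = 1.75e+12 × 6.23483e-20 = 1.0911e-07 s⁻¹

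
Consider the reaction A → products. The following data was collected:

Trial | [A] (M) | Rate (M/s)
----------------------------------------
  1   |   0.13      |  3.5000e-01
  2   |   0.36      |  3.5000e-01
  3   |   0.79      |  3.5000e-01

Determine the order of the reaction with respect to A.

zeroth order (0)

Step 1: Compare trials - when concentration changes, rate stays constant.
Step 2: rate₂/rate₁ = 3.5000e-01/3.5000e-01 = 1
Step 3: [A]₂/[A]₁ = 0.36/0.13 = 2.769
Step 4: Since rate ratio ≈ (conc ratio)^0, the reaction is zeroth order.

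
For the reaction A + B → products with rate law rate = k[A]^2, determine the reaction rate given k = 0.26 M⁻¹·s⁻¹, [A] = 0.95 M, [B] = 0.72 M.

0.2346 M/s

Step 1: The rate law is rate = k[A]^2
Step 2: Note that the rate does not depend on [B] (zero order in B).
Step 3: rate = 0.26 × (0.95)^2 = 0.23465 M/s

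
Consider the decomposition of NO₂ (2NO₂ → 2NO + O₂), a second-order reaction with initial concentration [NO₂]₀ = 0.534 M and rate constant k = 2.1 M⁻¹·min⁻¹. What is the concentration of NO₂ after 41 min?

0.01137 M

Step 1: For a second-order reaction: 1/[NO₂] = 1/[NO₂]₀ + kt
Step 2: 1/[NO₂] = 1/0.534 + 2.1 × 41
Step 3: 1/[NO₂] = 1.873 + 86.1 = 87.97
Step 4: [NO₂] = 1/87.97 = 0.01137 M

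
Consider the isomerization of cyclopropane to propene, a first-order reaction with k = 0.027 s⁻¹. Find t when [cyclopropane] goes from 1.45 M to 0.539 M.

36.65 s

Step 1: For first-order: t = ln([cyclopropane]₀/[cyclopropane])/k
Step 2: t = ln(1.45/0.539)/0.027
Step 3: t = ln(2.69)/0.027
Step 4: t = 0.9896/0.027 = 36.65 s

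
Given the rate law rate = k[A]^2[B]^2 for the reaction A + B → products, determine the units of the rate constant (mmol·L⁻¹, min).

(mmol·L⁻¹)⁻³·min⁻¹

Step 1: Overall order = 2 + 2 = 4.
Step 2: rate has units mmol·L⁻¹·min⁻¹; [A]^2[B]^2 has units (mmol·L⁻¹)^4.
Step 3: k = rate/([A]^2[B]^2), so units of k = (mmol·L⁻¹)^(1-4)·min⁻¹ = (mmol·L⁻¹)⁻³·min⁻¹.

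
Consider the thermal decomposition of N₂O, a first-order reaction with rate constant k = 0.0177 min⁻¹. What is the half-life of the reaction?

39.16 min

Step 1: For a first-order reaction, t₁/₂ = ln(2)/k
Step 2: t₁/₂ = ln(2)/0.0177
Step 3: t₁/₂ = 0.6931/0.0177 = 39.16 min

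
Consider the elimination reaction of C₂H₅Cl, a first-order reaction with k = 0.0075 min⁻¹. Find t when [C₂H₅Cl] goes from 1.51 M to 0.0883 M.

378.5 min

Step 1: For first-order: t = ln([C₂H₅Cl]₀/[C₂H₅Cl])/k
Step 2: t = ln(1.51/0.0883)/0.0075
Step 3: t = ln(17.1)/0.0075
Step 4: t = 2.839/0.0075 = 378.5 min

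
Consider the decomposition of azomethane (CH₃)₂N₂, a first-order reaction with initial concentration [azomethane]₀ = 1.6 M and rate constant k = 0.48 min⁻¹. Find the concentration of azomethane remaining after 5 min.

0.1451 M

Step 1: For a first-order reaction: [azomethane] = [azomethane]₀ × e^(-kt)
Step 2: [azomethane] = 1.6 × e^(-0.48 × 5)
Step 3: [azomethane] = 1.6 × e^(-2.4)
Step 4: [azomethane] = 1.6 × 0.090718 = 0.1451 M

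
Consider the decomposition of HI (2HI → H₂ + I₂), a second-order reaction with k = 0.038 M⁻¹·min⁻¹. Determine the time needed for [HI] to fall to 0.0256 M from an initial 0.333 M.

948.9 min

Step 1: For second-order: t = (1/[HI] - 1/[HI]₀)/k
Step 2: t = (1/0.0256 - 1/0.333)/0.038
Step 3: t = (39.06 - 3.003)/0.038
Step 4: t = 36.06/0.038 = 948.9 min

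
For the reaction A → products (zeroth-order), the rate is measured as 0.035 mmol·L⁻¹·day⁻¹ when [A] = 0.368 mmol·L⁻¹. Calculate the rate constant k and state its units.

0.035 mmol·L⁻¹·day⁻¹

Step 1: For a zeroth-order reaction, rate = k (independent of concentration).
Step 2: k = rate = 0.035 mmol·L⁻¹·day⁻¹.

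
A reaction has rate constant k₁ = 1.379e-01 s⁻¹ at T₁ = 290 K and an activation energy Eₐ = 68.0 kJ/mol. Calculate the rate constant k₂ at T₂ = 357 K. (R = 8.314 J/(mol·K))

2.744e+01 s⁻¹

Step 1: Use the two-temperature Arrhenius form: ln(k₂/k₁) = -Eₐ/R × (1/T₂ - 1/T₁)
Step 2: Convert Eₐ to J/mol: 68.0 kJ/mol = 68000 J/mol
Step 3: 1/T₂ - 1/T₁ = 1/357 - 1/290 = -6.471554e-04 K⁻¹
Step 4: ln(k₂/k₁) = -68000/8.314 × -6.471554e-04 = 5.29307
Step 5: k₂ = k₁ × exp(5.29307) = 1.379e-01 × 1.98953e+02 = 2.744e+01 s⁻¹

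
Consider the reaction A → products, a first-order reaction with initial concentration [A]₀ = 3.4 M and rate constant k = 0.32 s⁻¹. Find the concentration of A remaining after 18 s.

0.01071 M

Step 1: For a first-order reaction: [A] = [A]₀ × e^(-kt)
Step 2: [A] = 3.4 × e^(-0.32 × 18)
Step 3: [A] = 3.4 × e^(-5.76)
Step 4: [A] = 3.4 × 0.00315111 = 0.01071 M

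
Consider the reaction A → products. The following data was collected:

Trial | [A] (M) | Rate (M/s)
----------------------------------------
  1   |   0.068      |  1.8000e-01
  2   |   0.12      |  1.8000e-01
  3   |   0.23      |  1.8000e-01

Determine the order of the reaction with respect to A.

zeroth order (0)

Step 1: Compare trials - when concentration changes, rate stays constant.
Step 2: rate₂/rate₁ = 1.8000e-01/1.8000e-01 = 1
Step 3: [A]₂/[A]₁ = 0.12/0.068 = 1.765
Step 4: Since rate ratio ≈ (conc ratio)^0, the reaction is zeroth order.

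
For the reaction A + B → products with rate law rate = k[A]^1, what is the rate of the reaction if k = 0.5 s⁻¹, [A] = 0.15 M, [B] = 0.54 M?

0.075 M/s

Step 1: The rate law is rate = k[A]^1
Step 2: Note that the rate does not depend on [B] (zero order in B).
Step 3: rate = 0.5 × (0.15)^1 = 0.075 M/s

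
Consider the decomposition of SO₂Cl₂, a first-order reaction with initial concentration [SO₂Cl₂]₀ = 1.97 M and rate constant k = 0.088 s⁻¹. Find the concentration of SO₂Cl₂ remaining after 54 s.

0.01701 M

Step 1: For a first-order reaction: [SO₂Cl₂] = [SO₂Cl₂]₀ × e^(-kt)
Step 2: [SO₂Cl₂] = 1.97 × e^(-0.088 × 54)
Step 3: [SO₂Cl₂] = 1.97 × e^(-4.752)
Step 4: [SO₂Cl₂] = 1.97 × 0.00863441 = 0.01701 M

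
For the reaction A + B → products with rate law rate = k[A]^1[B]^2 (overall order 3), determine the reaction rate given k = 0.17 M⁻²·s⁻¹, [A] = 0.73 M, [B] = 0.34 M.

0.01435 M/s

Step 1: The rate law is rate = k[A]^1[B]^2, overall order = 1+2 = 3
Step 2: Substitute values: rate = 0.17 × (0.73)^1 × (0.34)^2
Step 3: rate = 0.17 × 0.73 × 0.1156 = 0.014346 M/s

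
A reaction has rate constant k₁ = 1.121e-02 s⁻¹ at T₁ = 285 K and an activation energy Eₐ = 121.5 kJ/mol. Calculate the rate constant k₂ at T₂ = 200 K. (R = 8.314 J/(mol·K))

3.847e-12 s⁻¹

Step 1: Use the two-temperature Arrhenius form: ln(k₂/k₁) = -Eₐ/R × (1/T₂ - 1/T₁)
Step 2: Convert Eₐ to J/mol: 121.5 kJ/mol = 121500 J/mol
Step 3: 1/T₂ - 1/T₁ = 1/200 - 1/285 = 1.491228e-03 K⁻¹
Step 4: ln(k₂/k₁) = -121500/8.314 × 1.491228e-03 = -21.79266
Step 5: k₂ = k₁ × exp(-21.79266) = 1.121e-02 × 3.43216e-10 = 3.847e-12 s⁻¹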